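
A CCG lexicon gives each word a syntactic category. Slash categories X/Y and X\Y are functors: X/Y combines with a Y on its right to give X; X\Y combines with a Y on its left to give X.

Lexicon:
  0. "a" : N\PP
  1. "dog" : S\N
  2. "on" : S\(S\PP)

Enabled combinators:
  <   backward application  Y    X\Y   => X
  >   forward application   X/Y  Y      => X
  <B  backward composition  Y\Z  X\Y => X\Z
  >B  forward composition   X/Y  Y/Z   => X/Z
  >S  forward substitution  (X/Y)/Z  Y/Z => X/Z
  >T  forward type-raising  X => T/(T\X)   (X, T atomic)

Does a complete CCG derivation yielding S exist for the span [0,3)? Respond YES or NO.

YES

[0,3] S   <
  [0,2] S\PP   <B
    [0,1] "a" : N\PP
    [1,2] "dog" : S\N
  [2,3] "on" : S\(S\PP)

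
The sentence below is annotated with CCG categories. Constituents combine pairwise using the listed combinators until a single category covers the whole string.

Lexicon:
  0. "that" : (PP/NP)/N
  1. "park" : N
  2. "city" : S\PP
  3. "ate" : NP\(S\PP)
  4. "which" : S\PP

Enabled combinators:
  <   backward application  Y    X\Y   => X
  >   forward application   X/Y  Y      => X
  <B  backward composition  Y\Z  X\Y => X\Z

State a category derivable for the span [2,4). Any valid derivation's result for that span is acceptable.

NP

[0,5] S   <
  [0,4] PP   >
    [0,2] PP/NP   >
      [0,1] "that" : (PP/NP)/N
      [1,2] "park" : N
    [2,4] NP   <
      [2,3] "city" : S\PP
      [3,4] "ate" : NP\(S\PP)
  [4,5] "which" : S\PP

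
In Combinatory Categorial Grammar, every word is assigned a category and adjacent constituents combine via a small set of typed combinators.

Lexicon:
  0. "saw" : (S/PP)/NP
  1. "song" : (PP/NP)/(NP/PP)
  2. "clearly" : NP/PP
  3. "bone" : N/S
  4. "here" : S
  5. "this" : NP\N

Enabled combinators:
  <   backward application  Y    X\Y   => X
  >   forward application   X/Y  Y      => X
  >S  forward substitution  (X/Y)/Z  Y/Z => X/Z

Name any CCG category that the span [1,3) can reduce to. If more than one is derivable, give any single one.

[0,6] S   >
  [0,3] S/NP   >S
    [0,1] "saw" : (S/PP)/NP
    [1,3] PP/NP   >
      [1,2] "song" : (PP/NP)/(NP/PP)
      [2,3] "clearly" : NP/PP
  [3,6] NP   <
    [3,5] N   >
      [3,4] "bone" : N/S
      [4,5] "here" : S
    [5,6] "this" : NP\N

PP/NP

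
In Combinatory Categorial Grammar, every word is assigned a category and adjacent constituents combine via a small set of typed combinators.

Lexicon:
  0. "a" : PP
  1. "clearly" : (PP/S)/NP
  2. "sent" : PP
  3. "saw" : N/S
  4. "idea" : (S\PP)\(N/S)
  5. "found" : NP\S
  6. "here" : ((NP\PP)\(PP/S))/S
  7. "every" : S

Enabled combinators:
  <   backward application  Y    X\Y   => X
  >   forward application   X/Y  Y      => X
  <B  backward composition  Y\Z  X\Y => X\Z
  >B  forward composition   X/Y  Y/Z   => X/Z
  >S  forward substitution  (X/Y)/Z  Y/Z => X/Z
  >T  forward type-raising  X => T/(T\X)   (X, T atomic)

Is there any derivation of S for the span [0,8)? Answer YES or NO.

NO

PP (PP/S)/NP PP N/S (S\PP)\(N/S) NP\S ((NP\PP)\(PP/S))/S S
CKY chart[0,8] = {N/(N\NP), NP, NP/(NP\NP), PP/(PP\NP), S/(S\NP)}; S ∉ chart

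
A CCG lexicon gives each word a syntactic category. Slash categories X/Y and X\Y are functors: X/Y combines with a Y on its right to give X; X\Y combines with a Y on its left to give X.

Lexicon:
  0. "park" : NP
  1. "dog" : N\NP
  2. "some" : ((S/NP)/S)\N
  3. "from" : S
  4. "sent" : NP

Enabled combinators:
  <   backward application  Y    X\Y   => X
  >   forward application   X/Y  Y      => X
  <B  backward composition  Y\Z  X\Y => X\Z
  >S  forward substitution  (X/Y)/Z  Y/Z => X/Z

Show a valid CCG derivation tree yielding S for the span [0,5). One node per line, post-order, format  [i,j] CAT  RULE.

[0,1] NP  lex  "park"
[1,2] N\NP  lex  "dog"
[0,2] N  <  k=1
[2,3] ((S/NP)/S)\N  lex  "some"
[0,3] (S/NP)/S  <  k=2
[3,4] S  lex  "from"
[0,4] S/NP  >  k=3
[4,5] NP  lex  "sent"
[0,5] S  >  k=4

[0,5] S   >
  [0,4] S/NP   >
    [0,3] (S/NP)/S   <
      [0,2] N   <
        [0,1] "park" : NP
        [1,2] "dog" : N\NP
      [2,3] "some" : ((S/NP)/S)\N
    [3,4] "from" : S
  [4,5] "sent" : NP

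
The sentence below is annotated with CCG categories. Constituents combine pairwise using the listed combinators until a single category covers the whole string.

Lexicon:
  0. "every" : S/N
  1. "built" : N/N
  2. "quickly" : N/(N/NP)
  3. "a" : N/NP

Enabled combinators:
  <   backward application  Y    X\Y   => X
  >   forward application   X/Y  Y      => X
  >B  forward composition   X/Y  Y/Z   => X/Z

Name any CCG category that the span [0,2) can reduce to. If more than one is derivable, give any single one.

S/N

[0,4] S   >
  [0,2] S/N   >B
    [0,1] "every" : S/N
    [1,2] "built" : N/N
  [2,4] N   >
    [2,3] "quickly" : N/(N/NP)
    [3,4] "a" : N/NP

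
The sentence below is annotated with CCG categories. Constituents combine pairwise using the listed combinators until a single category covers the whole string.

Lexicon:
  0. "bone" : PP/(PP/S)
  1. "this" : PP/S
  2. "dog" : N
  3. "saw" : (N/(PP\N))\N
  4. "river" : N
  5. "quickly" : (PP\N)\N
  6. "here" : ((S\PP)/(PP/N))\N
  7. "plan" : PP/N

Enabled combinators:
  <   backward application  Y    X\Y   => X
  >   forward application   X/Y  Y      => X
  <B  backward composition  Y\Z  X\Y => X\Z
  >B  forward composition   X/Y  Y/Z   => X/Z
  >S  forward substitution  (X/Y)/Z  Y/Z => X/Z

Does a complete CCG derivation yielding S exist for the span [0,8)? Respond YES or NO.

[0,8] S   <
  [0,2] PP   >
    [0,1] "bone" : PP/(PP/S)
    [1,2] "this" : PP/S
  [2,8] S\PP   >
    [2,7] (S\PP)/(PP/N)   <
      [2,6] N   >
        [2,4] N/(PP\N)   <
          [2,3] "dog" : N
          [3,4] "saw" : (N/(PP\N))\N
        [4,6] PP\N   <
          [4,5] "river" : N
          [5,6] "quickly" : (PP\N)\N
      [6,7] "here" : ((S\PP)/(PP/N))\N
    [7,8] "plan" : PP/N

YES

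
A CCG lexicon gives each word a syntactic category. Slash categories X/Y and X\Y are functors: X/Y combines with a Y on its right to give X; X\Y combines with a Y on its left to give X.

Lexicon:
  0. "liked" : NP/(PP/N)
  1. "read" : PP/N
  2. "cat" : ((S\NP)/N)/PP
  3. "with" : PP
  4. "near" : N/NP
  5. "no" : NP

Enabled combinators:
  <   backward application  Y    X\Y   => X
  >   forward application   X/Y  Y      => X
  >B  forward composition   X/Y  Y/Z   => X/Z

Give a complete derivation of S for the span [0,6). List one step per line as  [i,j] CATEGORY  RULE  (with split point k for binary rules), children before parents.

[0,1] NP/(PP/N)  lex  "liked"
[1,2] PP/N  lex  "read"
[0,2] NP  >  k=1
[2,3] ((S\NP)/N)/PP  lex  "cat"
[3,4] PP  lex  "with"
[2,4] (S\NP)/N  >  k=3
[4,5] N/NP  lex  "near"
[5,6] NP  lex  "no"
[4,6] N  >  k=5
[2,6] S\NP  >  k=4
[0,6] S  <  k=2

[0,6] S   <
  [0,2] NP   >
    [0,1] "liked" : NP/(PP/N)
    [1,2] "read" : PP/N
  [2,6] S\NP   >
    [2,4] (S\NP)/N   >
      [2,3] "cat" : ((S\NP)/N)/PP
      [3,4] "with" : PP
    [4,6] N   >
      [4,5] "near" : N/NP
      [5,6] "no" : NP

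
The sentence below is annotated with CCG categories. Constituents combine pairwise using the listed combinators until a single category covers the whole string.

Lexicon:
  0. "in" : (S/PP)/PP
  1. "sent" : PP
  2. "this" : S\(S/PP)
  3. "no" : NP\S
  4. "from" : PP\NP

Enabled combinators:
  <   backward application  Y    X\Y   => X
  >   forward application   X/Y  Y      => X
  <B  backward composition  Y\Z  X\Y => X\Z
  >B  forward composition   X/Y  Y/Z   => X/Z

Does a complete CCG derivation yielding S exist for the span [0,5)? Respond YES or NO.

(S/PP)/PP PP S\(S/PP) NP\S PP\NP
CKY chart[0,5] = {PP}; S ∉ chart

NO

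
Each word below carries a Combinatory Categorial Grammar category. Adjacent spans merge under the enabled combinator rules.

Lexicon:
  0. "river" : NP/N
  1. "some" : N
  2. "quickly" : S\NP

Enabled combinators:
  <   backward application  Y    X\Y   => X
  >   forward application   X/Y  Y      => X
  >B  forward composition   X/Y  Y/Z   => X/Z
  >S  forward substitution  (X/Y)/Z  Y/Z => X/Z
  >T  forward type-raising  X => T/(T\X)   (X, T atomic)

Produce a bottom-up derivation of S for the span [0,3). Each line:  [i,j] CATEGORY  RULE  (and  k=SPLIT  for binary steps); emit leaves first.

[0,1] NP/N  lex  "river"
[1,2] N  lex  "some"
[0,2] NP  >  k=1
[2,3] S\NP  lex  "quickly"
[0,3] S  <  k=2

[0,3] S   <
  [0,2] NP   >
    [0,1] "river" : NP/N
    [1,2] "some" : N
  [2,3] "quickly" : S\NP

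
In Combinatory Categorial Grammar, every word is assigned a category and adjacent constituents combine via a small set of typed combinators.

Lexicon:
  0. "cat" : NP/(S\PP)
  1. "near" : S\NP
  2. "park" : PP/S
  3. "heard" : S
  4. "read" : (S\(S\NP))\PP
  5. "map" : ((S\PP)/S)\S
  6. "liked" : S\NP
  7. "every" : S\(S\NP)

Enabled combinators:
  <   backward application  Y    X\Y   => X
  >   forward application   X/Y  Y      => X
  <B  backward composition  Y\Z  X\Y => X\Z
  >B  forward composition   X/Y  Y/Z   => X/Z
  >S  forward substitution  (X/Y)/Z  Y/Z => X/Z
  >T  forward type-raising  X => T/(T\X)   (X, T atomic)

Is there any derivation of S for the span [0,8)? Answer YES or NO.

NP/(S\PP) S\NP PP/S S (S\(S\NP))\PP ((S\PP)/S)\S S\NP S\(S\NP)
CKY chart[0,8] = {N/(N\NP), NP, NP/(NP\NP), NP/(S\S), PP/(PP\NP), S/(S\NP)}; S ∉ chart

NO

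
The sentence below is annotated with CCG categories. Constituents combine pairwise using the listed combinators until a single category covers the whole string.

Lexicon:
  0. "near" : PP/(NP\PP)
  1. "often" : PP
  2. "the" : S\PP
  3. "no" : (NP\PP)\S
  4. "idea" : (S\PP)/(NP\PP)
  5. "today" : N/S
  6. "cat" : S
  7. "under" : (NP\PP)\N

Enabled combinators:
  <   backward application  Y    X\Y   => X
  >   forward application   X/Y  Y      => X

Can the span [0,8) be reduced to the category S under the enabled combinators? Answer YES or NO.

YES

[0,8] S   <
  [0,4] PP   >
    [0,1] "near" : PP/(NP\PP)
    [1,4] NP\PP   <
      [1,3] S   <
        [1,2] "often" : PP
        [2,3] "the" : S\PP
      [3,4] "no" : (NP\PP)\S
  [4,8] S\PP   >
    [4,5] "idea" : (S\PP)/(NP\PP)
    [5,8] NP\PP   <
      [5,7] N   >
        [5,6] "today" : N/S
        [6,7] "cat" : S
      [7,8] "under" : (NP\PP)\N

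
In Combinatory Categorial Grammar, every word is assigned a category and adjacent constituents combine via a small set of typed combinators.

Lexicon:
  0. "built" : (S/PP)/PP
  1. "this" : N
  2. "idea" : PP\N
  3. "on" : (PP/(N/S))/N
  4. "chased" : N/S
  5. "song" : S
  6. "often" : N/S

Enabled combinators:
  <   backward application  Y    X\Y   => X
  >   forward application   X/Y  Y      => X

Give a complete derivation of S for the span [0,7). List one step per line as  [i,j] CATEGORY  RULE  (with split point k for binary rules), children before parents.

[0,7] S   >
  [0,3] S/PP   >
    [0,1] "built" : (S/PP)/PP
    [1,3] PP   <
      [1,2] "this" : N
      [2,3] "idea" : PP\N
  [3,7] PP   >
    [3,6] PP/(N/S)   >
      [3,4] "on" : (PP/(N/S))/N
      [4,6] N   >
        [4,5] "chased" : N/S
        [5,6] "song" : S
    [6,7] "often" : N/S

[0,1] (S/PP)/PP  lex  "built"
[1,2] N  lex  "this"
[2,3] PP\N  lex  "idea"
[1,3] PP  <  k=2
[0,3] S/PP  >  k=1
[3,4] (PP/(N/S))/N  lex  "on"
[4,5] N/S  lex  "chased"
[5,6] S  lex  "song"
[4,6] N  >  k=5
[3,6] PP/(N/S)  >  k=4
[6,7] N/S  lex  "often"
[3,7] PP  >  k=6
[0,7] S  >  k=3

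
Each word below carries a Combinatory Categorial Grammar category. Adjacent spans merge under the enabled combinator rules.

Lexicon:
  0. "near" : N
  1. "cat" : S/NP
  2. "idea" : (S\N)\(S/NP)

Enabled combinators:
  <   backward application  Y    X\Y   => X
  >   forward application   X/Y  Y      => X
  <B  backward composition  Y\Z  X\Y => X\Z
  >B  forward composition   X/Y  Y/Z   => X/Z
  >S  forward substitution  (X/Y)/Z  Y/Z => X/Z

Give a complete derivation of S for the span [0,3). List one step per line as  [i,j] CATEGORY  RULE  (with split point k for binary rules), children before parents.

[0,3] S   <
  [0,1] "near" : N
  [1,3] S\N   <
    [1,2] "cat" : S/NP
    [2,3] "idea" : (S\N)\(S/NP)

[0,1] N  lex  "near"
[1,2] S/NP  lex  "cat"
[2,3] (S\N)\(S/NP)  lex  "idea"
[1,3] S\N  <  k=2
[0,3] S  <  k=1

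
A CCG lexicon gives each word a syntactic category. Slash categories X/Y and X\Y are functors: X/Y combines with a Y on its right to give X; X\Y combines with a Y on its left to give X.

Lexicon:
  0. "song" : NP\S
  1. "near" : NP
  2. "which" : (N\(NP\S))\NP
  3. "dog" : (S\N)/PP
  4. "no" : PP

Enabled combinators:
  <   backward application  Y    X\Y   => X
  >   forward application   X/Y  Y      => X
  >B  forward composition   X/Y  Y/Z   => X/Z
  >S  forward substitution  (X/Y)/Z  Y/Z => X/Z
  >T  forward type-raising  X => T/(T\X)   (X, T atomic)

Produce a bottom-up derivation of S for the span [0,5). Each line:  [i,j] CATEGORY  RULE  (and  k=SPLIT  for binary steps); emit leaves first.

[0,5] S   <
  [0,3] N   <
    [0,1] "song" : NP\S
    [1,3] N\(NP\S)   <
      [1,2] "near" : NP
      [2,3] "which" : (N\(NP\S))\NP
  [3,5] S\N   >
    [3,4] "dog" : (S\N)/PP
    [4,5] "no" : PP

[0,1] NP\S  lex  "song"
[1,2] NP  lex  "near"
[2,3] (N\(NP\S))\NP  lex  "which"
[1,3] N\(NP\S)  <  k=2
[0,3] N  <  k=1
[3,4] (S\N)/PP  lex  "dog"
[4,5] PP  lex  "no"
[3,5] S\N  >  k=4
[0,5] S  <  k=3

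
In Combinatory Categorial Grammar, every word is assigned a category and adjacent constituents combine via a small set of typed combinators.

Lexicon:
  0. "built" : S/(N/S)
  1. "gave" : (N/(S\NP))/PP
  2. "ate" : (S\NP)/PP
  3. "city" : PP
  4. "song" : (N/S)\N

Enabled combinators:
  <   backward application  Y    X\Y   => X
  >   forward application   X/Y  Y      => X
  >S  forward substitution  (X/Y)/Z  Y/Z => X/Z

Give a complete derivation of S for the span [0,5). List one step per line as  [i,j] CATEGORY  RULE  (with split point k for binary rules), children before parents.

[0,5] S   >
  [0,1] "built" : S/(N/S)
  [1,5] N/S   <
    [1,4] N   >
      [1,3] N/PP   >S
        [1,2] "gave" : (N/(S\NP))/PP
        [2,3] "ate" : (S\NP)/PP
      [3,4] "city" : PP
    [4,5] "song" : (N/S)\N

[0,1] S/(N/S)  lex  "built"
[1,2] (N/(S\NP))/PP  lex  "gave"
[2,3] (S\NP)/PP  lex  "ate"
[1,3] N/PP  >S  k=2
[3,4] PP  lex  "city"
[1,4] N  >  k=3
[4,5] (N/S)\N  lex  "song"
[1,5] N/S  <  k=4
[0,5] S  >  k=1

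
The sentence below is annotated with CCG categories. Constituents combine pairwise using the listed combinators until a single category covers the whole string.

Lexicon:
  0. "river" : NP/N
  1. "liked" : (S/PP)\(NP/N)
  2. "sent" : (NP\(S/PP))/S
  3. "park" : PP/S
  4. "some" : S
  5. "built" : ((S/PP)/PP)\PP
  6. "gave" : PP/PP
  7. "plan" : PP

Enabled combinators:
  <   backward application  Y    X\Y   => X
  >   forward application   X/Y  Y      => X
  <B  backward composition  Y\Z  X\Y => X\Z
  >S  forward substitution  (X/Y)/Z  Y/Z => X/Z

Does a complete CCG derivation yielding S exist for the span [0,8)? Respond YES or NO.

NO

NP/N (S/PP)\(NP/N) (NP\(S/PP))/S PP/S S ((S/PP)/PP)\PP PP/PP PP
CKY chart[0,8] = {NP}; S ∉ chart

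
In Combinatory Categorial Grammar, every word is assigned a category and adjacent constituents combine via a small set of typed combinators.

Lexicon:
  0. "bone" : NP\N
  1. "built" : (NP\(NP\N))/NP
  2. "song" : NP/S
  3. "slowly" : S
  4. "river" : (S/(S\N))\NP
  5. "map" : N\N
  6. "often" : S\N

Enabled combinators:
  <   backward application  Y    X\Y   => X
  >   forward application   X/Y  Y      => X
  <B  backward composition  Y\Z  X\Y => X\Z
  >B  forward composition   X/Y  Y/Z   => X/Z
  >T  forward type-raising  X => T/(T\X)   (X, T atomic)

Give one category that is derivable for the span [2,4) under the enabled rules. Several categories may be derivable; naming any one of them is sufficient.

[0,7] S   >
  [0,5] S/(S\N)   <
    [0,4] NP   <
      [0,1] "bone" : NP\N
      [1,4] NP\(NP\N)   >
        [1,2] "built" : (NP\(NP\N))/NP
        [2,4] NP   >
          [2,3] "song" : NP/S
          [3,4] "slowly" : S
    [4,5] "river" : (S/(S\N))\NP
  [5,7] S\N   <B
    [5,6] "map" : N\N
    [6,7] "often" : S\N

NP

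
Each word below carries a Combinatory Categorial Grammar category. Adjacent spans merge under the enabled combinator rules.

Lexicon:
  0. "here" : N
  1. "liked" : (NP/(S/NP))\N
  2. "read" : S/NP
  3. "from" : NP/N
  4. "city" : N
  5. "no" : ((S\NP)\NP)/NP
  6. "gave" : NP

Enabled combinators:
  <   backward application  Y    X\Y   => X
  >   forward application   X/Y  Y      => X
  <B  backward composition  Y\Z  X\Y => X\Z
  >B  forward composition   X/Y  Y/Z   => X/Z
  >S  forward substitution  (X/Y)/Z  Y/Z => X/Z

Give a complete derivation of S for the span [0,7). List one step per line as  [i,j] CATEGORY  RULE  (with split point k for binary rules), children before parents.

[0,1] N  lex  "here"
[1,2] (NP/(S/NP))\N  lex  "liked"
[0,2] NP/(S/NP)  <  k=1
[2,3] S/NP  lex  "read"
[0,3] NP  >  k=2
[3,4] NP/N  lex  "from"
[4,5] N  lex  "city"
[3,5] NP  >  k=4
[5,6] ((S\NP)\NP)/NP  lex  "no"
[6,7] NP  lex  "gave"
[5,7] (S\NP)\NP  >  k=6
[3,7] S\NP  <  k=5
[0,7] S  <  k=3

[0,7] S   <
  [0,3] NP   >
    [0,2] NP/(S/NP)   <
      [0,1] "here" : N
      [1,2] "liked" : (NP/(S/NP))\N
    [2,3] "read" : S/NP
  [3,7] S\NP   <
    [3,5] NP   >
      [3,4] "from" : NP/N
      [4,5] "city" : N
    [5,7] (S\NP)\NP   >
      [5,6] "no" : ((S\NP)\NP)/NP
      [6,7] "gave" : NP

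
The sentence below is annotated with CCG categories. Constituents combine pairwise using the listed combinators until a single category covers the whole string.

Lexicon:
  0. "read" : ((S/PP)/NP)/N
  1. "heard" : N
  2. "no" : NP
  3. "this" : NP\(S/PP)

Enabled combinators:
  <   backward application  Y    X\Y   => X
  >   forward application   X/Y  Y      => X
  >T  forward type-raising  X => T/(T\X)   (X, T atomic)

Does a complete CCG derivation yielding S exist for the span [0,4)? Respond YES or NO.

NO

((S/PP)/NP)/N N NP NP\(S/PP)
CKY chart[0,4] = {N/(N\NP), NP, NP/(NP\NP), PP/(PP\NP), S/(S\NP)}; S ∉ chart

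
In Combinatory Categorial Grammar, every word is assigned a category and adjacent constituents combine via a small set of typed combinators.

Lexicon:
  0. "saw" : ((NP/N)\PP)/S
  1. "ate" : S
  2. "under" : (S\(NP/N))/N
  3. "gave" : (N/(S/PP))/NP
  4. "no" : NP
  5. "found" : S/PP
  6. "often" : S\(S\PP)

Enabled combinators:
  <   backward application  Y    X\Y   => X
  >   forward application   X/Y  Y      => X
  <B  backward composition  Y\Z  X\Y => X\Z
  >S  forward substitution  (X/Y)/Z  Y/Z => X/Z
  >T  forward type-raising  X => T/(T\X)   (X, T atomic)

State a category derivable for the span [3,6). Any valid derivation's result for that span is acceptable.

[0,7] S   <
  [0,6] S\PP   <B
    [0,2] (NP/N)\PP   >
      [0,1] "saw" : ((NP/N)\PP)/S
      [1,2] "ate" : S
    [2,6] S\(NP/N)   >
      [2,3] "under" : (S\(NP/N))/N
      [3,6] N   >
        [3,5] N/(S/PP)   >
          [3,4] "gave" : (N/(S/PP))/NP
          [4,5] "no" : NP
        [5,6] "found" : S/PP
  [6,7] "often" : S\(S\PP)

N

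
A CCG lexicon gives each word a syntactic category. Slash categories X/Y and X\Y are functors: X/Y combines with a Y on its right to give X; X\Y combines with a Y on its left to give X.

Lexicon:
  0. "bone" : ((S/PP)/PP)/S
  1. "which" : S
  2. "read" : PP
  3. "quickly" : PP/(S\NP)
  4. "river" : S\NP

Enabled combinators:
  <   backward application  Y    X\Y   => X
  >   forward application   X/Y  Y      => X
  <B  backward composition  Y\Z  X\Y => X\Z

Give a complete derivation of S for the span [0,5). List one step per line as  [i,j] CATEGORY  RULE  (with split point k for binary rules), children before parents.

[0,1] ((S/PP)/PP)/S  lex  "bone"
[1,2] S  lex  "which"
[0,2] (S/PP)/PP  >  k=1
[2,3] PP  lex  "read"
[0,3] S/PP  >  k=2
[3,4] PP/(S\NP)  lex  "quickly"
[4,5] S\NP  lex  "river"
[3,5] PP  >  k=4
[0,5] S  >  k=3

[0,5] S   >
  [0,3] S/PP   >
    [0,2] (S/PP)/PP   >
      [0,1] "bone" : ((S/PP)/PP)/S
      [1,2] "which" : S
    [2,3] "read" : PP
  [3,5] PP   >
    [3,4] "quickly" : PP/(S\NP)
    [4,5] "river" : S\NP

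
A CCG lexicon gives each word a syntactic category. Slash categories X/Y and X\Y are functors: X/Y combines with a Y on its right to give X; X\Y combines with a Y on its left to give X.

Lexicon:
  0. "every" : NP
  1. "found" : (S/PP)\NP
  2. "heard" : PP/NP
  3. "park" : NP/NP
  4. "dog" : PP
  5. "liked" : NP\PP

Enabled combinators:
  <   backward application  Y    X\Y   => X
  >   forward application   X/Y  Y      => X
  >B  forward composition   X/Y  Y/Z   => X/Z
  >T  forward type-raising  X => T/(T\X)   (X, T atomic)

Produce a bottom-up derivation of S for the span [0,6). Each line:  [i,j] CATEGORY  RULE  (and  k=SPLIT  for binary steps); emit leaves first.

[0,1] NP  lex  "every"
[1,2] (S/PP)\NP  lex  "found"
[0,2] S/PP  <  k=1
[2,3] PP/NP  lex  "heard"
[3,4] NP/NP  lex  "park"
[2,4] PP/NP  >B  k=3
[4,5] PP  lex  "dog"
[5,6] NP\PP  lex  "liked"
[4,6] NP  <  k=5
[2,6] PP  >  k=4
[0,6] S  >  k=2

[0,6] S   >
  [0,2] S/PP   <
    [0,1] "every" : NP
    [1,2] "found" : (S/PP)\NP
  [2,6] PP   >
    [2,4] PP/NP   >B
      [2,3] "heard" : PP/NP
      [3,4] "park" : NP/NP
    [4,6] NP   <
      [4,5] "dog" : PP
      [5,6] "liked" : NP\PP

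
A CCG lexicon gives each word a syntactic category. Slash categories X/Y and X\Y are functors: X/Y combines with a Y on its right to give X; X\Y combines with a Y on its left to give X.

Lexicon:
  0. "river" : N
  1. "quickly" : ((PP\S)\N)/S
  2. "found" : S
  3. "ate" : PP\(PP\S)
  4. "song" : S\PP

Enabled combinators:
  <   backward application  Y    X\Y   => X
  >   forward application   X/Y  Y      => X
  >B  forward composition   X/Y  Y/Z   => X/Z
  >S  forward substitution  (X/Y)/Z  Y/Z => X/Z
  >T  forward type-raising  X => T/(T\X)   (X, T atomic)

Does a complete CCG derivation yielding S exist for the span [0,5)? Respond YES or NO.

YES

[0,5] S   <
  [0,4] PP   <
    [0,3] PP\S   <
      [0,1] "river" : N
      [1,3] (PP\S)\N   >
        [1,2] "quickly" : ((PP\S)\N)/S
        [2,3] "found" : S
    [3,4] "ate" : PP\(PP\S)
  [4,5] "song" : S\PP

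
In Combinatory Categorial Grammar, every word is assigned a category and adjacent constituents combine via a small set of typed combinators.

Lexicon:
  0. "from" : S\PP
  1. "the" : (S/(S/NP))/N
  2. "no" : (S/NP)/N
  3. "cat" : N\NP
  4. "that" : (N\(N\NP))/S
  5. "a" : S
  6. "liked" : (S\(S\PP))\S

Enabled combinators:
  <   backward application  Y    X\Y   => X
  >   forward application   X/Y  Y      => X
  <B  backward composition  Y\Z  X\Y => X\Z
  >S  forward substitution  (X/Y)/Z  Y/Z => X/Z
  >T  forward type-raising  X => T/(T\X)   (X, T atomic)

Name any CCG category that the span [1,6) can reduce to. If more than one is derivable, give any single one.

S

[0,7] S   <
  [0,1] "from" : S\PP
  [1,7] S\(S\PP)   <
    [1,6] S   >
      [1,3] S/N   >S
        [1,2] "the" : (S/(S/NP))/N
        [2,3] "no" : (S/NP)/N
      [3,6] N   <
        [3,4] "cat" : N\NP
        [4,6] N\(N\NP)   >
          [4,5] "that" : (N\(N\NP))/S
          [5,6] "a" : S
    [6,7] "liked" : (S\(S\PP))\S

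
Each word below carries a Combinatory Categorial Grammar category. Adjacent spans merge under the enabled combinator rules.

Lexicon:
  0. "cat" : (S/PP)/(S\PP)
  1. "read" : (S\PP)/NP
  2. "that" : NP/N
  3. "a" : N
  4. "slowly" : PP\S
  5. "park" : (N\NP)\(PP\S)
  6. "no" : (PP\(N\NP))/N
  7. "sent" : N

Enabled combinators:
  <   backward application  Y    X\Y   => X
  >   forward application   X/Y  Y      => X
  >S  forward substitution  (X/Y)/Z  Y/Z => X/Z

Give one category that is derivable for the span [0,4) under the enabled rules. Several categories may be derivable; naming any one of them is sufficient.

S/PP

[0,8] S   >
  [0,4] S/PP   >
    [0,1] "cat" : (S/PP)/(S\PP)
    [1,4] S\PP   >
      [1,2] "read" : (S\PP)/NP
      [2,4] NP   >
        [2,3] "that" : NP/N
        [3,4] "a" : N
  [4,8] PP   <
    [4,6] N\NP   <
      [4,5] "slowly" : PP\S
      [5,6] "park" : (N\NP)\(PP\S)
    [6,8] PP\(N\NP)   >
      [6,7] "no" : (PP\(N\NP))/N
      [7,8] "sent" : N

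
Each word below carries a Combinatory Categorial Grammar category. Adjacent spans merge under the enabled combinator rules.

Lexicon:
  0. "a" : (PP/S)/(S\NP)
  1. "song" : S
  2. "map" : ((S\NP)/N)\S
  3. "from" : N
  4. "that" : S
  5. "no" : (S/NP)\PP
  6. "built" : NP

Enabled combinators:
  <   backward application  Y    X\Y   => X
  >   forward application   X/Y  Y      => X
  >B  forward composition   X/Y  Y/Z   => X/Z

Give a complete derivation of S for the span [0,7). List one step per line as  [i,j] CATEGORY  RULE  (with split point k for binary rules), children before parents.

[0,7] S   >
  [0,6] S/NP   <
    [0,5] PP   >
      [0,4] PP/S   >
        [0,1] "a" : (PP/S)/(S\NP)
        [1,4] S\NP   >
          [1,3] (S\NP)/N   <
            [1,2] "song" : S
            [2,3] "map" : ((S\NP)/N)\S
          [3,4] "from" : N
      [4,5] "that" : S
    [5,6] "no" : (S/NP)\PP
  [6,7] "built" : NP

[0,1] (PP/S)/(S\NP)  lex  "a"
[1,2] S  lex  "song"
[2,3] ((S\NP)/N)\S  lex  "map"
[1,3] (S\NP)/N  <  k=2
[3,4] N  lex  "from"
[1,4] S\NP  >  k=3
[0,4] PP/S  >  k=1
[4,5] S  lex  "that"
[0,5] PP  >  k=4
[5,6] (S/NP)\PP  lex  "no"
[0,6] S/NP  <  k=5
[6,7] NP  lex  "built"
[0,7] S  >  k=6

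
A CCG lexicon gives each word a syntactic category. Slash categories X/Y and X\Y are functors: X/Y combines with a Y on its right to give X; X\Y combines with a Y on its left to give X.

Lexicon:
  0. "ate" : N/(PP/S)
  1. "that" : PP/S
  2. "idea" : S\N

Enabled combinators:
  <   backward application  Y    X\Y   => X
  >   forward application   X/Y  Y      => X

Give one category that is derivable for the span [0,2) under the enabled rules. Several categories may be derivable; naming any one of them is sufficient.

[0,3] S   <
  [0,2] N   >
    [0,1] "ate" : N/(PP/S)
    [1,2] "that" : PP/S
  [2,3] "idea" : S\N

N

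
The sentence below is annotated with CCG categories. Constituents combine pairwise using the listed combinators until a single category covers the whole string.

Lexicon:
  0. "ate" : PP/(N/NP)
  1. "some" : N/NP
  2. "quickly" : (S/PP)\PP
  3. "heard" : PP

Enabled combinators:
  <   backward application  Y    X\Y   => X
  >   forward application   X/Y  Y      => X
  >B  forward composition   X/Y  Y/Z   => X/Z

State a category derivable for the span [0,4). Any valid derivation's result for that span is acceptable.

S

[0,4] S   >
  [0,3] S/PP   <
    [0,2] PP   >
      [0,1] "ate" : PP/(N/NP)
      [1,2] "some" : N/NP
    [2,3] "quickly" : (S/PP)\PP
  [3,4] "heard" : PP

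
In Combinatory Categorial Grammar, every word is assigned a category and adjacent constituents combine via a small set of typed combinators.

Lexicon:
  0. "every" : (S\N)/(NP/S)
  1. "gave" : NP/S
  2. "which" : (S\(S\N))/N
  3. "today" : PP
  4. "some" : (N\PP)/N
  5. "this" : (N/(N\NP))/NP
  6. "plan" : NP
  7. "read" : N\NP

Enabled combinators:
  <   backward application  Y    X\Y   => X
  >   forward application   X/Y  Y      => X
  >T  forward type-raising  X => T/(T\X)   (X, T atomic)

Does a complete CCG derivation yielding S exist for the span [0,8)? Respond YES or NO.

[0,8] S   <
  [0,2] S\N   >
    [0,1] "every" : (S\N)/(NP/S)
    [1,2] "gave" : NP/S
  [2,8] S\(S\N)   >
    [2,3] "which" : (S\(S\N))/N
    [3,8] N   >
      [3,4] N/(N\PP)   >T
        [3,4] "today" : PP
      [4,8] N\PP   >
        [4,5] "some" : (N\PP)/N
        [5,8] N   >
          [5,7] N/(N\NP)   >
            [5,6] "this" : (N/(N\NP))/NP
            [6,7] "plan" : NP
          [7,8] "read" : N\NP

YES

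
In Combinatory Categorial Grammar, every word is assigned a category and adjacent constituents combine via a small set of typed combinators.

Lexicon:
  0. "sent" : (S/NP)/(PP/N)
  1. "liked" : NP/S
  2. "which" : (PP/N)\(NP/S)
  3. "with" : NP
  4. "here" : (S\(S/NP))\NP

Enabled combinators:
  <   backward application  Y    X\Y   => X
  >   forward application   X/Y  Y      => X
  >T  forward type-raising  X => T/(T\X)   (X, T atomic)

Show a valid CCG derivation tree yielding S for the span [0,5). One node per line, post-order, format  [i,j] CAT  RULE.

[0,5] S   <
  [0,3] S/NP   >
    [0,1] "sent" : (S/NP)/(PP/N)
    [1,3] PP/N   <
      [1,2] "liked" : NP/S
      [2,3] "which" : (PP/N)\(NP/S)
  [3,5] S\(S/NP)   <
    [3,4] "with" : NP
    [4,5] "here" : (S\(S/NP))\NP

[0,1] (S/NP)/(PP/N)  lex  "sent"
[1,2] NP/S  lex  "liked"
[2,3] (PP/N)\(NP/S)  lex  "which"
[1,3] PP/N  <  k=2
[0,3] S/NP  >  k=1
[3,4] NP  lex  "with"
[4,5] (S\(S/NP))\NP  lex  "here"
[3,5] S\(S/NP)  <  k=4
[0,5] S  <  k=3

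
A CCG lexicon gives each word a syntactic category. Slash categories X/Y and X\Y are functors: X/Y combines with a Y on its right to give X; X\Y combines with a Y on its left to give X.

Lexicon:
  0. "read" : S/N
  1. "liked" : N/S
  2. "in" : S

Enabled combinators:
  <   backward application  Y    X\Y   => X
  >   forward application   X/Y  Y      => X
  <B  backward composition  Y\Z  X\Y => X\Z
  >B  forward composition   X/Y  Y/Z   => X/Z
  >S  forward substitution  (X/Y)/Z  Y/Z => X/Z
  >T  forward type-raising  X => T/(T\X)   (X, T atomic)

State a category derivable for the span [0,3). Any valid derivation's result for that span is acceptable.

[0,3] S   >
  [0,1] "read" : S/N
  [1,3] N   >
    [1,2] "liked" : N/S
    [2,3] "in" : S

S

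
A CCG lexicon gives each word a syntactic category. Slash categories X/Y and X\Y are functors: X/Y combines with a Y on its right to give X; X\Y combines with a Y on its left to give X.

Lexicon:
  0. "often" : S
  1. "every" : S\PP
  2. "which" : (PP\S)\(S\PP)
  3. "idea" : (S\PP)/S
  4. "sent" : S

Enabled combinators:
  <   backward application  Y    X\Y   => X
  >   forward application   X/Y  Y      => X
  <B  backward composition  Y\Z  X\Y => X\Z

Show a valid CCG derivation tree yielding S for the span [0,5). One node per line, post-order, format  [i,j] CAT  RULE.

[0,5] S   <
  [0,3] PP   <
    [0,1] "often" : S
    [1,3] PP\S   <
      [1,2] "every" : S\PP
      [2,3] "which" : (PP\S)\(S\PP)
  [3,5] S\PP   >
    [3,4] "idea" : (S\PP)/S
    [4,5] "sent" : S

[0,1] S  lex  "often"
[1,2] S\PP  lex  "every"
[2,3] (PP\S)\(S\PP)  lex  "which"
[1,3] PP\S  <  k=2
[0,3] PP  <  k=1
[3,4] (S\PP)/S  lex  "idea"
[4,5] S  lex  "sent"
[3,5] S\PP  >  k=4
[0,5] S  <  k=3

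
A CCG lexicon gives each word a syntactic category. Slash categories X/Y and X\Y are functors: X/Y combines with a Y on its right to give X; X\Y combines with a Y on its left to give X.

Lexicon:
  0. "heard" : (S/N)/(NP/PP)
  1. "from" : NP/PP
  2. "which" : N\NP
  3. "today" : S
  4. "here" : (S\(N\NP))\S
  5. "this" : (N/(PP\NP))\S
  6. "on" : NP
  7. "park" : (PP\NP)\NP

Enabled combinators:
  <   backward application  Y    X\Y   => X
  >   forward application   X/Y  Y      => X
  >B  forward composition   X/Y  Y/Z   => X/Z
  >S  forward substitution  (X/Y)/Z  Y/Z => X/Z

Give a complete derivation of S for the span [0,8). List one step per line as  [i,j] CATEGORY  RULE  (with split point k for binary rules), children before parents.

[0,8] S   >
  [0,2] S/N   >
    [0,1] "heard" : (S/N)/(NP/PP)
    [1,2] "from" : NP/PP
  [2,8] N   >
    [2,6] N/(PP\NP)   <
      [2,5] S   <
        [2,3] "which" : N\NP
        [3,5] S\(N\NP)   <
          [3,4] "today" : S
          [4,5] "here" : (S\(N\NP))\S
      [5,6] "this" : (N/(PP\NP))\S
    [6,8] PP\NP   <
      [6,7] "on" : NP
      [7,8] "park" : (PP\NP)\NP

[0,1] (S/N)/(NP/PP)  lex  "heard"
[1,2] NP/PP  lex  "from"
[0,2] S/N  >  k=1
[2,3] N\NP  lex  "which"
[3,4] S  lex  "today"
[4,5] (S\(N\NP))\S  lex  "here"
[3,5] S\(N\NP)  <  k=4
[2,5] S  <  k=3
[5,6] (N/(PP\NP))\S  lex  "this"
[2,6] N/(PP\NP)  <  k=5
[6,7] NP  lex  "on"
[7,8] (PP\NP)\NP  lex  "park"
[6,8] PP\NP  <  k=7
[2,8] N  >  k=6
[0,8] S  >  k=2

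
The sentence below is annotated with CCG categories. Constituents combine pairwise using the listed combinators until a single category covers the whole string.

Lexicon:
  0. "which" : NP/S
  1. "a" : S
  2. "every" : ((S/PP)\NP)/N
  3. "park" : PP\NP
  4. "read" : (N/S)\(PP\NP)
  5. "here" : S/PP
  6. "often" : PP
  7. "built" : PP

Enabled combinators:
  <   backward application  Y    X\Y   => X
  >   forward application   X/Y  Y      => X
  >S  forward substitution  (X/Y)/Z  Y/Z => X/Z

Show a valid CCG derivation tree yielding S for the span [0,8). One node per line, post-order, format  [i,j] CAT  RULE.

[0,1] NP/S  lex  "which"
[1,2] S  lex  "a"
[0,2] NP  >  k=1
[2,3] ((S/PP)\NP)/N  lex  "every"
[3,4] PP\NP  lex  "park"
[4,5] (N/S)\(PP\NP)  lex  "read"
[3,5] N/S  <  k=4
[5,6] S/PP  lex  "here"
[6,7] PP  lex  "often"
[5,7] S  >  k=6
[3,7] N  >  k=5
[2,7] (S/PP)\NP  >  k=3
[0,7] S/PP  <  k=2
[7,8] PP  lex  "built"
[0,8] S  >  k=7

[0,8] S   >
  [0,7] S/PP   <
    [0,2] NP   >
      [0,1] "which" : NP/S
      [1,2] "a" : S
    [2,7] (S/PP)\NP   >
      [2,3] "every" : ((S/PP)\NP)/N
      [3,7] N   >
        [3,5] N/S   <
          [3,4] "park" : PP\NP
          [4,5] "read" : (N/S)\(PP\NP)
        [5,7] S   >
          [5,6] "here" : S/PP
          [6,7] "often" : PP
  [7,8] "built" : PP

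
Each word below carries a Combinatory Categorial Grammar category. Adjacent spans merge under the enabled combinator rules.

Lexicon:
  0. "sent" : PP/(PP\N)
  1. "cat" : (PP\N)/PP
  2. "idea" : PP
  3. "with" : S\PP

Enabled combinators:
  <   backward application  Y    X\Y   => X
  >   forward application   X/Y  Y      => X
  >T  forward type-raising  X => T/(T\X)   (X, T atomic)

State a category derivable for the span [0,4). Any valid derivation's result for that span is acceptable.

[0,4] S   <
  [0,3] PP   >
    [0,1] "sent" : PP/(PP\N)
    [1,3] PP\N   >
      [1,2] "cat" : (PP\N)/PP
      [2,3] "idea" : PP
  [3,4] "with" : S\PP

S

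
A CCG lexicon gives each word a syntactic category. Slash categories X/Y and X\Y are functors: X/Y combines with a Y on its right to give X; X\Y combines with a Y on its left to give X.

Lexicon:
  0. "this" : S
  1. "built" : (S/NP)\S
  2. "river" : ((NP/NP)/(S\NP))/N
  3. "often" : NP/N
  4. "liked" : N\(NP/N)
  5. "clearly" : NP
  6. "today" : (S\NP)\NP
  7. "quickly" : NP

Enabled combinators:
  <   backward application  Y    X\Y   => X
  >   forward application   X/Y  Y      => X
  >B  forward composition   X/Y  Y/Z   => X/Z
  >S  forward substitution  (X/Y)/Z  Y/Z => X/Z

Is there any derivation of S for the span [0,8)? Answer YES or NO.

[0,8] S   >
  [0,7] S/NP   >B
    [0,2] S/NP   <
      [0,1] "this" : S
      [1,2] "built" : (S/NP)\S
    [2,7] NP/NP   >
      [2,5] (NP/NP)/(S\NP)   >
        [2,3] "river" : ((NP/NP)/(S\NP))/N
        [3,5] N   <
          [3,4] "often" : NP/N
          [4,5] "liked" : N\(NP/N)
      [5,7] S\NP   <
        [5,6] "clearly" : NP
        [6,7] "today" : (S\NP)\NP
  [7,8] "quickly" : NP

YES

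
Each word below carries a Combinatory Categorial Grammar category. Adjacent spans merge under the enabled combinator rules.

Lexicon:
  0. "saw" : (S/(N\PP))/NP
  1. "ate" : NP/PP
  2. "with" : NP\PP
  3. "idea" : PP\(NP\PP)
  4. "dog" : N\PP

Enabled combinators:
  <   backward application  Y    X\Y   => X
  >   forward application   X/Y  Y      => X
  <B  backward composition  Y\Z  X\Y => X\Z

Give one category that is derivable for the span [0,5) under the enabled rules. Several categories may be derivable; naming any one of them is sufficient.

[0,5] S   >
  [0,4] S/(N\PP)   >
    [0,1] "saw" : (S/(N\PP))/NP
    [1,4] NP   >
      [1,2] "ate" : NP/PP
      [2,4] PP   <
        [2,3] "with" : NP\PP
        [3,4] "idea" : PP\(NP\PP)
  [4,5] "dog" : N\PP

S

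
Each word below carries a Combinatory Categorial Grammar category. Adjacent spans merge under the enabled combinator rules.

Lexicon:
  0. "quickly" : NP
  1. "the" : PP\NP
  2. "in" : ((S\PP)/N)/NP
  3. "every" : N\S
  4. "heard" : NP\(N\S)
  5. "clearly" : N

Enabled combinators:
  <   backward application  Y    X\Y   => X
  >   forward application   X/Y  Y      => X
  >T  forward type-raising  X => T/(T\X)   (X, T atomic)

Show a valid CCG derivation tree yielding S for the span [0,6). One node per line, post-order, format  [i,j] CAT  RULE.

[0,6] S   <
  [0,2] PP   <
    [0,1] "quickly" : NP
    [1,2] "the" : PP\NP
  [2,6] S\PP   >
    [2,5] (S\PP)/N   >
      [2,3] "in" : ((S\PP)/N)/NP
      [3,5] NP   <
        [3,4] "every" : N\S
        [4,5] "heard" : NP\(N\S)
    [5,6] "clearly" : N

[0,1] NP  lex  "quickly"
[1,2] PP\NP  lex  "the"
[0,2] PP  <  k=1
[2,3] ((S\PP)/N)/NP  lex  "in"
[3,4] N\S  lex  "every"
[4,5] NP\(N\S)  lex  "heard"
[3,5] NP  <  k=4
[2,5] (S\PP)/N  >  k=3
[5,6] N  lex  "clearly"
[2,6] S\PP  >  k=5
[0,6] S  <  k=2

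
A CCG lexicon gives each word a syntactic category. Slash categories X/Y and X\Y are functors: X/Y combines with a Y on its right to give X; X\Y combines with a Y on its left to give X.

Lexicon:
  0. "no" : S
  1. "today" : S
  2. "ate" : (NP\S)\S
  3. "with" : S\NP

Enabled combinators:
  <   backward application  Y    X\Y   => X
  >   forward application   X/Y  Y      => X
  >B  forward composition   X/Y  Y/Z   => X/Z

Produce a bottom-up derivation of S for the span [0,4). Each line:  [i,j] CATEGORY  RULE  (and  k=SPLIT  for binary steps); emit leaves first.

[0,1] S  lex  "no"
[1,2] S  lex  "today"
[2,3] (NP\S)\S  lex  "ate"
[1,3] NP\S  <  k=2
[0,3] NP  <  k=1
[3,4] S\NP  lex  "with"
[0,4] S  <  k=3

[0,4] S   <
  [0,3] NP   <
    [0,1] "no" : S
    [1,3] NP\S   <
      [1,2] "today" : S
      [2,3] "ate" : (NP\S)\S
  [3,4] "with" : S\NP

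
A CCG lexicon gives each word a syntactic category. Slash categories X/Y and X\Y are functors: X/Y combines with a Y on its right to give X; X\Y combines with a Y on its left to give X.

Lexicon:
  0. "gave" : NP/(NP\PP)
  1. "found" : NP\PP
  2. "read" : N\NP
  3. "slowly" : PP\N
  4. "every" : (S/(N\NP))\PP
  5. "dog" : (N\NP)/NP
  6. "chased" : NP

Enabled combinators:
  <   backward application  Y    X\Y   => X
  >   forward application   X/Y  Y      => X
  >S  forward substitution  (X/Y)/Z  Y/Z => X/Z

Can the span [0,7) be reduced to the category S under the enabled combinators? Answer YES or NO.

YES

[0,7] S   >
  [0,5] S/(N\NP)   <
    [0,4] PP   <
      [0,3] N   <
        [0,2] NP   >
          [0,1] "gave" : NP/(NP\PP)
          [1,2] "found" : NP\PP
        [2,3] "read" : N\NP
      [3,4] "slowly" : PP\N
    [4,5] "every" : (S/(N\NP))\PP
  [5,7] N\NP   >
    [5,6] "dog" : (N\NP)/NP
    [6,7] "chased" : NP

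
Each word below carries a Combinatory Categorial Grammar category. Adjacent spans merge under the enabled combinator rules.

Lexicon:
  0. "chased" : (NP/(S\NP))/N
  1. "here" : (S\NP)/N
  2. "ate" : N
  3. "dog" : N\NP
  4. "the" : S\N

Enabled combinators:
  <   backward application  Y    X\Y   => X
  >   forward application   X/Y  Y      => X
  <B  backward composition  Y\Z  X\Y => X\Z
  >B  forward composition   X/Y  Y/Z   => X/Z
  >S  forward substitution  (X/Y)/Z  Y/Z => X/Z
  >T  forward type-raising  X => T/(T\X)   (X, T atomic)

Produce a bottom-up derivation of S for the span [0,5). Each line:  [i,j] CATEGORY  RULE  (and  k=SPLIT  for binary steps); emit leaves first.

[0,1] (NP/(S\NP))/N  lex  "chased"
[1,2] (S\NP)/N  lex  "here"
[0,2] NP/N  >S  k=1
[2,3] N  lex  "ate"
[0,3] NP  >  k=2
[3,4] N\NP  lex  "dog"
[4,5] S\N  lex  "the"
[3,5] S\NP  <B  k=4
[0,5] S  <  k=3

[0,5] S   <
  [0,3] NP   >
    [0,2] NP/N   >S
      [0,1] "chased" : (NP/(S\NP))/N
      [1,2] "here" : (S\NP)/N
    [2,3] "ate" : N
  [3,5] S\NP   <B
    [3,4] "dog" : N\NP
    [4,5] "the" : S\N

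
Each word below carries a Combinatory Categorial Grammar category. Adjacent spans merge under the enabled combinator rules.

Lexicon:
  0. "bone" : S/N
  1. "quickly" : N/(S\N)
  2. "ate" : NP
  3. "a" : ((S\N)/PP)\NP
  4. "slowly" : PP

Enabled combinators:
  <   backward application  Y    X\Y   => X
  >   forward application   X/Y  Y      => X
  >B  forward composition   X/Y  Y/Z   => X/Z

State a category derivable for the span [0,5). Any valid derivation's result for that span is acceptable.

[0,5] S   >
  [0,1] "bone" : S/N
  [1,5] N   >
    [1,2] "quickly" : N/(S\N)
    [2,5] S\N   >
      [2,4] (S\N)/PP   <
        [2,3] "ate" : NP
        [3,4] "a" : ((S\N)/PP)\NP
      [4,5] "slowly" : PP

S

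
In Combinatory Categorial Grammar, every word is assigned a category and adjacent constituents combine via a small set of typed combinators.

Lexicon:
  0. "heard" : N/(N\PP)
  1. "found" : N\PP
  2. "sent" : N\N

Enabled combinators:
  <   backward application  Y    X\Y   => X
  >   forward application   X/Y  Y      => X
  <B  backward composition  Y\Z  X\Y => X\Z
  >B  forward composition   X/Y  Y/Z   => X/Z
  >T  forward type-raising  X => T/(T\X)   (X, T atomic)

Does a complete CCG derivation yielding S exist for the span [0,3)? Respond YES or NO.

NO

N/(N\PP) N\PP N\N
CKY chart[0,3] = {N, N/(N\N), NP/(NP\N), PP/(PP\N), S/(S\N)}; S ∉ chart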